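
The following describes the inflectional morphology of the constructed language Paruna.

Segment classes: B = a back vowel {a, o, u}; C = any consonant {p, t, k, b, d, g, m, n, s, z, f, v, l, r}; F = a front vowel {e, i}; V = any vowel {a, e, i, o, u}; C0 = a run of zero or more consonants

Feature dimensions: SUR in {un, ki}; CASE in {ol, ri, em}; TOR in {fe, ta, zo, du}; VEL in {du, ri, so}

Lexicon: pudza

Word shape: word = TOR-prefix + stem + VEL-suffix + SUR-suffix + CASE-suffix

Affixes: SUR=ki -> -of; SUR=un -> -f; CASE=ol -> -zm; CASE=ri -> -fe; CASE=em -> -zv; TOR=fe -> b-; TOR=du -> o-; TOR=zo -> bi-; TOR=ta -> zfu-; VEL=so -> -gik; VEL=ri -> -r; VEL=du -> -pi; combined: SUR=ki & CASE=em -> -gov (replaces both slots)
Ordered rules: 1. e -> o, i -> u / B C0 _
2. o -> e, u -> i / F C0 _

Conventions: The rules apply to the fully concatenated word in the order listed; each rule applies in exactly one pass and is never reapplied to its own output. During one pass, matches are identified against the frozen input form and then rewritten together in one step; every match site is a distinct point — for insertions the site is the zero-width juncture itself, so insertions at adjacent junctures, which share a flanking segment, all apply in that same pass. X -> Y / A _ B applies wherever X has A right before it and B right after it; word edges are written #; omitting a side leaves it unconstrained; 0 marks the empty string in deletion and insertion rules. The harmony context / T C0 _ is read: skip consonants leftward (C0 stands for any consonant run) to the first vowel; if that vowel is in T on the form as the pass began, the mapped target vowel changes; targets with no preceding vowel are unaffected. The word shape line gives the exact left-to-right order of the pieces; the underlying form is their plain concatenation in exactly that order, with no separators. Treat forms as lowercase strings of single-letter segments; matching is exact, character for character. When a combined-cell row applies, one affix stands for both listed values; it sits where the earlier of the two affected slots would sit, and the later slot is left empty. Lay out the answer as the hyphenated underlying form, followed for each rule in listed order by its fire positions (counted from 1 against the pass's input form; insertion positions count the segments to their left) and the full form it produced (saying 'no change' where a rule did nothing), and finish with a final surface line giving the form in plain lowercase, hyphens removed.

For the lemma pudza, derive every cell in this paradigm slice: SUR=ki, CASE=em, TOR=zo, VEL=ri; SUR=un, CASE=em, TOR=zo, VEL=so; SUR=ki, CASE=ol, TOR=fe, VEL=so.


cell SUR=ki, CASE=em, TOR=zo, VEL=ri:
underlying: bi-pudza-r-gov
1. e -> o, i -> u / B C0 _: no change
2. o -> e, u -> i / F C0 _: fires at position(s) 4: bipidzargov
surface: bipidzargov

cell SUR=un, CASE=em, TOR=zo, VEL=so:
underlying: bi-pudza-gik-f-zv
1. e -> o, i -> u / B C0 _: fires at position(s) 9: bipudzagukfzv
2. o -> e, u -> i / F C0 _: fires at position(s) 4: bipidzagukfzv
surface: bipidzagukfzv

cell SUR=ki, CASE=ol, TOR=fe, VEL=so:
underlying: b-pudza-gik-of-zm
1. e -> o, i -> u / B C0 _: fires at position(s) 8: bpudzagukofzm
2. o -> e, u -> i / F C0 _: no change
surface: bpudzagukofzm


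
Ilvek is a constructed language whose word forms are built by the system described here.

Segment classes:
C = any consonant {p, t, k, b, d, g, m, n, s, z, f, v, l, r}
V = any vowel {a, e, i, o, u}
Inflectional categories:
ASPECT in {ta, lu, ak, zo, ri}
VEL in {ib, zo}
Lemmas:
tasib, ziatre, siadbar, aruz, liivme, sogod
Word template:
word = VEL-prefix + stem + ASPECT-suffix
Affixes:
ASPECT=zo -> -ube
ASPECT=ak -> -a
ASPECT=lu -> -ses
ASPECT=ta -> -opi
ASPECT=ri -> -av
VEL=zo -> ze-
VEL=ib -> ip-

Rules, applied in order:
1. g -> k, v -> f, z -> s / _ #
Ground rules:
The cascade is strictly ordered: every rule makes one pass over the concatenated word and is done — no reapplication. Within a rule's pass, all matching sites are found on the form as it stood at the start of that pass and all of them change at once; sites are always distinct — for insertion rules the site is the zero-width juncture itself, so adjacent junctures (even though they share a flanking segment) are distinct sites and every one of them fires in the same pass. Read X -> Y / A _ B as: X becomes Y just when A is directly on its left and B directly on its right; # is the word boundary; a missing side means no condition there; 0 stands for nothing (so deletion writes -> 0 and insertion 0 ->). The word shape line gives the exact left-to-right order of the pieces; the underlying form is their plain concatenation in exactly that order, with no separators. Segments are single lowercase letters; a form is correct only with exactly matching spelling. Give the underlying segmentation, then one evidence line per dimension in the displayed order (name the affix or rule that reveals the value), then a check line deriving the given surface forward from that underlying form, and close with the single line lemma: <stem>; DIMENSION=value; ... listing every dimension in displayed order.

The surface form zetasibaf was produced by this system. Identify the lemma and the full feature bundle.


underlying: ze-tasib-av
ASPECT=ri - signalled by the affix -av
VEL=zo - signalled by the affix ze-
check: zetasibav -> zetasibaf
lemma: tasib; ASPECT=ri; VEL=zo


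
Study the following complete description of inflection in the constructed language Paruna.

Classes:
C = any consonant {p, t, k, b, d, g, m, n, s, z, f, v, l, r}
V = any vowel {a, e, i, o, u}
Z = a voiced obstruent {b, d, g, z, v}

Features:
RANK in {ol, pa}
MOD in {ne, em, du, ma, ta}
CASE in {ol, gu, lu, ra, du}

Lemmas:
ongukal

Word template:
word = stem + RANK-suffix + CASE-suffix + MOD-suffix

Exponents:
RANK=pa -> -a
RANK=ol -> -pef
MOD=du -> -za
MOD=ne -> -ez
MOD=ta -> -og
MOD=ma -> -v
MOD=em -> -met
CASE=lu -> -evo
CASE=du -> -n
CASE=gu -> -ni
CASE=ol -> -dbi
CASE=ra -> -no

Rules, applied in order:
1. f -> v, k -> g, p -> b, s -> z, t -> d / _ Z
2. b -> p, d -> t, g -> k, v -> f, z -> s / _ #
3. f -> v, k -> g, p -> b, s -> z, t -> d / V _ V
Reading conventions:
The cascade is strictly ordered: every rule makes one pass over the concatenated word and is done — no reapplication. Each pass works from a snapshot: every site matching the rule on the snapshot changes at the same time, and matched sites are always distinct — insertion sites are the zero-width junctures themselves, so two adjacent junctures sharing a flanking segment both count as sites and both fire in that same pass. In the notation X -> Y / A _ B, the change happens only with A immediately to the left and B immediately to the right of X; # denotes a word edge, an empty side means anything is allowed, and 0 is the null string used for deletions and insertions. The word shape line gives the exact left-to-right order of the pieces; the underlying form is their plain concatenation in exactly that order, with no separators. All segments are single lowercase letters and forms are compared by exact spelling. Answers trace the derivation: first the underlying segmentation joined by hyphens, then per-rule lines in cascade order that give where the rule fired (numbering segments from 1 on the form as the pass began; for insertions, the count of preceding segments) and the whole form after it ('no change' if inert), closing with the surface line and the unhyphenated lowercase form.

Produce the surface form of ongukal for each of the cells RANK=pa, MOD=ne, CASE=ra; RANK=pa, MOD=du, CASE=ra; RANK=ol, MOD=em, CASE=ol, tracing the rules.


cell RANK=pa, MOD=ne, CASE=ra:
underlying: ongukal-a-no-ez
1. f -> v, k -> g, p -> b, s -> z, t -> d / _ Z: no change
2. b -> p, d -> t, g -> k, v -> f, z -> s / _ #: fires at position(s) 12: ongukalanoes
3. f -> v, k -> g, p -> b, s -> z, t -> d / V _ V: fires at position(s) 5: ongugalanoes
surface: ongugalanoes

cell RANK=pa, MOD=du, CASE=ra:
underlying: ongukal-a-no-za
1. f -> v, k -> g, p -> b, s -> z, t -> d / _ Z: no change
2. b -> p, d -> t, g -> k, v -> f, z -> s / _ #: no change
3. f -> v, k -> g, p -> b, s -> z, t -> d / V _ V: fires at position(s) 5: ongugalanoza
surface: ongugalanoza

cell RANK=ol, MOD=em, CASE=ol:
underlying: ongukal-pef-dbi-met
1. f -> v, k -> g, p -> b, s -> z, t -> d / _ Z: fires at position(s) 10: ongukalpevdbimet
2. b -> p, d -> t, g -> k, v -> f, z -> s / _ #: no change
3. f -> v, k -> g, p -> b, s -> z, t -> d / V _ V: fires at position(s) 5: ongugalpevdbimet
surface: ongugalpevdbimet


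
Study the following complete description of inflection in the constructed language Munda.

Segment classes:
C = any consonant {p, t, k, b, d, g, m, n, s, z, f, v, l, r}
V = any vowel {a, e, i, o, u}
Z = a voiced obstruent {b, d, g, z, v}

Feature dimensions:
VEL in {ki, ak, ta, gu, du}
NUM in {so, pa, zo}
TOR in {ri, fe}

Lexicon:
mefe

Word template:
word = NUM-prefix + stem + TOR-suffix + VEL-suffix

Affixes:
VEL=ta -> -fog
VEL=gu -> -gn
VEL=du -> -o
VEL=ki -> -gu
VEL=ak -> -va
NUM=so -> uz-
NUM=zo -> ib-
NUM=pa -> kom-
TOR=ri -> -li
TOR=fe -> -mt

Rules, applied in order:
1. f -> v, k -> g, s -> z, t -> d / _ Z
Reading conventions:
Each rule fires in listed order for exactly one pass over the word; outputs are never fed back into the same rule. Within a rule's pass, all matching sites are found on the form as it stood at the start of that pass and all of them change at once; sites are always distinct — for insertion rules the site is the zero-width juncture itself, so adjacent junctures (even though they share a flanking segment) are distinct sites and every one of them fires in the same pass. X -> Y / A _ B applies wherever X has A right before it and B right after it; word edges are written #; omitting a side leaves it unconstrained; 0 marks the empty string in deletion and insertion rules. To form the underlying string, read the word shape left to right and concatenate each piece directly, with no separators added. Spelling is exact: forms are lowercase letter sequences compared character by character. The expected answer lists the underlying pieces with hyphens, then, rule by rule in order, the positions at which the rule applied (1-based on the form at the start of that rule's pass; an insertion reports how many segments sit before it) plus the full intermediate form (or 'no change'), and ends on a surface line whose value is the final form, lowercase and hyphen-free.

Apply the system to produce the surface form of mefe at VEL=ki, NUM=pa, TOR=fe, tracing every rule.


underlying: kom-mefe-mt-gu
1. f -> v, k -> g, s -> z, t -> d / _ Z: fires at position(s) 9: kommefemdgu
surface: kommefemdgu


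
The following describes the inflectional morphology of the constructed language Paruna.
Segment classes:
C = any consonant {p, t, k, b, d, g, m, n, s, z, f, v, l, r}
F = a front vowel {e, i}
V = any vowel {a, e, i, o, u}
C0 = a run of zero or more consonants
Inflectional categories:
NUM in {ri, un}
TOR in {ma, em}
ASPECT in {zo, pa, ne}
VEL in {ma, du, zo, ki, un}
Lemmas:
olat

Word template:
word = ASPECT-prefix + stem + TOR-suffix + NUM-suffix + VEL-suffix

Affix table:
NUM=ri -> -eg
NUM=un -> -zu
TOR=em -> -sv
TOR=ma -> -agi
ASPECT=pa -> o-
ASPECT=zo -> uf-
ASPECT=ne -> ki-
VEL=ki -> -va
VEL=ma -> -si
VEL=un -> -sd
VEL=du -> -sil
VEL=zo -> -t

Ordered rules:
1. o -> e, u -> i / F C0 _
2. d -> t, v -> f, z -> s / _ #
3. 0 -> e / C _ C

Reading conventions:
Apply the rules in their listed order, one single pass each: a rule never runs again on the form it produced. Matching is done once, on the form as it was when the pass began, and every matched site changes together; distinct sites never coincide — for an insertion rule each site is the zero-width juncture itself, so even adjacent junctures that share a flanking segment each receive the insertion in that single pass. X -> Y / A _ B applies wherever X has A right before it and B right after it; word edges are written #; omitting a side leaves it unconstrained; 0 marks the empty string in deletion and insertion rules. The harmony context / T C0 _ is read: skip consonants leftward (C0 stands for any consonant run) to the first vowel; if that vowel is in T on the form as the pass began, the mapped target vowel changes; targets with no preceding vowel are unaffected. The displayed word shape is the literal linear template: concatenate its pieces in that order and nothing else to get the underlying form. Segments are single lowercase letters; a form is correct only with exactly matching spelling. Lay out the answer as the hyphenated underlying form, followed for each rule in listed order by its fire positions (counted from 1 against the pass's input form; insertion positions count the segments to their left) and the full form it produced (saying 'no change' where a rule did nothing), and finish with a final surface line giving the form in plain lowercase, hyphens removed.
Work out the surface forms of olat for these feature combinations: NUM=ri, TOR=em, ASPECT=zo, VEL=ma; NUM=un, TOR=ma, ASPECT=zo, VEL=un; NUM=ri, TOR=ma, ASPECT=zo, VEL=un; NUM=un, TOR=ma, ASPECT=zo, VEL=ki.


cell NUM=ri, TOR=em, ASPECT=zo, VEL=ma:
underlying: uf-olat-sv-eg-si
1. o -> e, u -> i / F C0 _: no change
2. d -> t, v -> f, z -> s / _ #: no change
3. 0 -> e / C _ C: inserts after position(s) 6, 7, 10: ufolatesevegesi
surface: ufolatesevegesi

cell NUM=un, TOR=ma, ASPECT=zo, VEL=un:
underlying: uf-olat-agi-zu-sd
1. o -> e, u -> i / F C0 _: fires at position(s) 11: ufolatagizisd
2. d -> t, v -> f, z -> s / _ #: fires at position(s) 13: ufolatagizist
3. 0 -> e / C _ C: inserts after position(s) 12: ufolatagiziset
surface: ufolatagiziset

cell NUM=ri, TOR=ma, ASPECT=zo, VEL=un:
underlying: uf-olat-agi-eg-sd
1. o -> e, u -> i / F C0 _: no change
2. d -> t, v -> f, z -> s / _ #: fires at position(s) 13: ufolatagiegst
3. 0 -> e / C _ C: inserts after position(s) 11, 12: ufolatagiegeset
surface: ufolatagiegeset

cell NUM=un, TOR=ma, ASPECT=zo, VEL=ki:
underlying: uf-olat-agi-zu-va
1. o -> e, u -> i / F C0 _: fires at position(s) 11: ufolatagiziva
2. d -> t, v -> f, z -> s / _ #: no change
3. 0 -> e / C _ C: no change
surface: ufolatagiziva


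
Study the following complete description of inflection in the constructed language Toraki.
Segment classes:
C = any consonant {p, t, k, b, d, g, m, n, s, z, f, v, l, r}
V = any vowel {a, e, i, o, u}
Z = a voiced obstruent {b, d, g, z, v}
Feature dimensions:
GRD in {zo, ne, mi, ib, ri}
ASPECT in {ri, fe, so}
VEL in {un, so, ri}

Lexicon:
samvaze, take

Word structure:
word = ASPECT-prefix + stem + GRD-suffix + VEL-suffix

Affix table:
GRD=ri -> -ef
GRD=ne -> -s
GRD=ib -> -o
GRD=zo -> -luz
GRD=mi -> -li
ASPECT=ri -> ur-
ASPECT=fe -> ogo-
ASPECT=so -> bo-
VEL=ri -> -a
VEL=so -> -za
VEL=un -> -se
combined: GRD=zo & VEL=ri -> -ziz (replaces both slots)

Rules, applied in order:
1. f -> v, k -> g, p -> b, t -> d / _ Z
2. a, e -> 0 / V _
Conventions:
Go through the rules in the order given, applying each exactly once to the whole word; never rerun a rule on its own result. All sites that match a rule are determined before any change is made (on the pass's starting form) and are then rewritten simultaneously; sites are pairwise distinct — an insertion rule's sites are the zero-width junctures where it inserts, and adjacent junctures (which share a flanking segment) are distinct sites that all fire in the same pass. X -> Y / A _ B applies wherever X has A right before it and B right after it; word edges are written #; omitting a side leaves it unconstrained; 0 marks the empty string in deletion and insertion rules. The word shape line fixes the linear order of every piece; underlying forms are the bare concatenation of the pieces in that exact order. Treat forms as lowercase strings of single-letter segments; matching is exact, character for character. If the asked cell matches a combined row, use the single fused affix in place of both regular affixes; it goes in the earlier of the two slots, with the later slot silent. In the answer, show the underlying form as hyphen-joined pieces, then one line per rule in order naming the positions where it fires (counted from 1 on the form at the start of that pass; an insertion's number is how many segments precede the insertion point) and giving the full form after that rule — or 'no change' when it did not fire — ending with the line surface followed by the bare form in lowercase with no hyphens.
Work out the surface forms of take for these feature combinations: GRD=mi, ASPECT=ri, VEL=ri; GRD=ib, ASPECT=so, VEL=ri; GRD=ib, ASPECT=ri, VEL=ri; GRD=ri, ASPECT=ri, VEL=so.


cell GRD=mi, ASPECT=ri, VEL=ri:
underlying: ur-take-li-a
1. f -> v, k -> g, p -> b, t -> d / _ Z: no change
2. a, e -> 0 / V _: fires at position(s) 9: urtakeli
surface: urtakeli

cell GRD=ib, ASPECT=so, VEL=ri:
underlying: bo-take-o-a
1. f -> v, k -> g, p -> b, t -> d / _ Z: no change
2. a, e -> 0 / V _: fires at position(s) 8: botakeo
surface: botakeo

cell GRD=ib, ASPECT=ri, VEL=ri:
underlying: ur-take-o-a
1. f -> v, k -> g, p -> b, t -> d / _ Z: no change
2. a, e -> 0 / V _: fires at position(s) 8: urtakeo
surface: urtakeo

cell GRD=ri, ASPECT=ri, VEL=so:
underlying: ur-take-ef-za
1. f -> v, k -> g, p -> b, t -> d / _ Z: fires at position(s) 8: urtakeevza
2. a, e -> 0 / V _: fires at position(s) 7: urtakevza
surface: urtakevza


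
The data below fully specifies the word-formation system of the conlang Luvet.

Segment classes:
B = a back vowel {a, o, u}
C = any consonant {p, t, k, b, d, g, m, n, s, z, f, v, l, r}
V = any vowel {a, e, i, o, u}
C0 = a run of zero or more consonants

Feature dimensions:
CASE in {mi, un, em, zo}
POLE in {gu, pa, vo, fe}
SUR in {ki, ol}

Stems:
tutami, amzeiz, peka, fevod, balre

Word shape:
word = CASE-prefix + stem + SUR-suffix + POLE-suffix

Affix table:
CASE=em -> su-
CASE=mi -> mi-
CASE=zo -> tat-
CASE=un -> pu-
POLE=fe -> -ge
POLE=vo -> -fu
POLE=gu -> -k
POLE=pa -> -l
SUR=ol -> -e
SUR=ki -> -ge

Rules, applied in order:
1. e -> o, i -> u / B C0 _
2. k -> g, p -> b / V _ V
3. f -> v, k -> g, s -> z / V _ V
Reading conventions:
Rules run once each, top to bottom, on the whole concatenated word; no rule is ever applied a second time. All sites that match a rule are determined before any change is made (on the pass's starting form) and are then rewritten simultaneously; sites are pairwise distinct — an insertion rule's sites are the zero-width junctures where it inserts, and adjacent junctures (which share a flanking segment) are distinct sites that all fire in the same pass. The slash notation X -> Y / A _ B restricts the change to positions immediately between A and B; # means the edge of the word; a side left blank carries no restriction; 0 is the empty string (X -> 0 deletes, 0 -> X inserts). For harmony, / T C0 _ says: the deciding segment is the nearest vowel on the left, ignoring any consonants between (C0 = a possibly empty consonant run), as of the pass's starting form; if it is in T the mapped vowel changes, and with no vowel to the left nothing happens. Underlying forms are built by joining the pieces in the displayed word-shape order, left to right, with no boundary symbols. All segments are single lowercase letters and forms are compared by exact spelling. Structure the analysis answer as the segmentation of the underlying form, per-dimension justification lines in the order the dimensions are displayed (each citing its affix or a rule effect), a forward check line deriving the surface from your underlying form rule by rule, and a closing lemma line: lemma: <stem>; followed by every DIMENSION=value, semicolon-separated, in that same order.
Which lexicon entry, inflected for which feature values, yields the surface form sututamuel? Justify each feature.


underlying: su-tutami-e-l
CASE=em - signalled by the affix su-
POLE=pa - signalled by the affix -l
SUR=ol - signalled by the affix -e
check: sututamiel -> sututamuel -> sututamuel -> sututamuel
lemma: tutami; CASE=em; POLE=pa; SUR=ol


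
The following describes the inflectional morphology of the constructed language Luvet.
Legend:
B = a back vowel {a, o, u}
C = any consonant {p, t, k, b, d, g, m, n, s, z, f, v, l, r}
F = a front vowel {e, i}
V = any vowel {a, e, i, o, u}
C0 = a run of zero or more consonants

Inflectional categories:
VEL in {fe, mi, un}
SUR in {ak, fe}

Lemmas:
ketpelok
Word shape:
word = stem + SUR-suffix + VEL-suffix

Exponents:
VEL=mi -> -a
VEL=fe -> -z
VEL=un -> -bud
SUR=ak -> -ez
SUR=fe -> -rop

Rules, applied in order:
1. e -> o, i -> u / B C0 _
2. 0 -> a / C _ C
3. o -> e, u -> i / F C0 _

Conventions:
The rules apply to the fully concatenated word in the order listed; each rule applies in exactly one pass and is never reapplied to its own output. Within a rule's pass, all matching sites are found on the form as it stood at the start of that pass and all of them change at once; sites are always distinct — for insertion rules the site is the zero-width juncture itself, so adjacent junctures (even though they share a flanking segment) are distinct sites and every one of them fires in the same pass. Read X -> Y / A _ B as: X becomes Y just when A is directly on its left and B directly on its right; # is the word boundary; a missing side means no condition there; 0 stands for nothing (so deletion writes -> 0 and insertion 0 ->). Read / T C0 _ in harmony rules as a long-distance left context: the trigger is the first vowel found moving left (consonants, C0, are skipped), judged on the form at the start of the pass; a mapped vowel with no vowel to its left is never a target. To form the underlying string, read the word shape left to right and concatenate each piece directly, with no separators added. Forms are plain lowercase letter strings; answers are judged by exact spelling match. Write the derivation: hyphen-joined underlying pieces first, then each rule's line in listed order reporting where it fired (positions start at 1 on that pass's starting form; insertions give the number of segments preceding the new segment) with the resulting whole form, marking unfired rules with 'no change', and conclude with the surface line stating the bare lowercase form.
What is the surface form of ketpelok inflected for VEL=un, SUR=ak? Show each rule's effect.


underlying: ketpelok-ez-bud
1. e -> o, i -> u / B C0 _: fires at position(s) 9: ketpelokozbud
2. 0 -> a / C _ C: inserts after position(s) 3, 10: ketapelokozabud
3. o -> e, u -> i / F C0 _: fires at position(s) 8: ketapelekozabud
surface: ketapelekozabud


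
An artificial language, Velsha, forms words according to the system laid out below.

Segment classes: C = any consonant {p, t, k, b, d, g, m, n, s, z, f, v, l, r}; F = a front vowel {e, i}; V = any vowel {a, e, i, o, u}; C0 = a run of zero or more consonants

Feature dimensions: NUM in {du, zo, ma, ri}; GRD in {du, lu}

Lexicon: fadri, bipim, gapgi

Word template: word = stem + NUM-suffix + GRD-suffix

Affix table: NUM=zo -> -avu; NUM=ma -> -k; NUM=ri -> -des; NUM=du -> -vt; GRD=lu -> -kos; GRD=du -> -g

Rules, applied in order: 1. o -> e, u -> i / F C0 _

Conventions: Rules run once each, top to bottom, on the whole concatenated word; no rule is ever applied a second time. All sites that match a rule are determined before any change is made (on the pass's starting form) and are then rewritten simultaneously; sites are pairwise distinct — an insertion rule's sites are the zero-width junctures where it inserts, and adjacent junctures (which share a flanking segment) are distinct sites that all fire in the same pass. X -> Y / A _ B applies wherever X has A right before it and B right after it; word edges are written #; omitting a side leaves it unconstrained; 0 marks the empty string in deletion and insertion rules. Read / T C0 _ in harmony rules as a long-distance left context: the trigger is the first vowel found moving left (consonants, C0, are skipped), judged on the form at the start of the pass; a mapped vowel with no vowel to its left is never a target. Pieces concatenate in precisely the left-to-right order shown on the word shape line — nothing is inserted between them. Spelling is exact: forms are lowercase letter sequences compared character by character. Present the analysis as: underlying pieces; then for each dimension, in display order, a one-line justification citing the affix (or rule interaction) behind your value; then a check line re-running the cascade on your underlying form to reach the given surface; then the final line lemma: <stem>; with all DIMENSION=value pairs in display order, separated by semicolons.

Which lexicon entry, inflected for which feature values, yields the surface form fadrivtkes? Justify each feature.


underlying: fadri-vt-kos
NUM=du - signalled by the affix -vt
GRD=lu - signalled by the affix -kos
check: fadrivtkos -> fadrivtkes
lemma: fadri; NUM=du; GRD=lu


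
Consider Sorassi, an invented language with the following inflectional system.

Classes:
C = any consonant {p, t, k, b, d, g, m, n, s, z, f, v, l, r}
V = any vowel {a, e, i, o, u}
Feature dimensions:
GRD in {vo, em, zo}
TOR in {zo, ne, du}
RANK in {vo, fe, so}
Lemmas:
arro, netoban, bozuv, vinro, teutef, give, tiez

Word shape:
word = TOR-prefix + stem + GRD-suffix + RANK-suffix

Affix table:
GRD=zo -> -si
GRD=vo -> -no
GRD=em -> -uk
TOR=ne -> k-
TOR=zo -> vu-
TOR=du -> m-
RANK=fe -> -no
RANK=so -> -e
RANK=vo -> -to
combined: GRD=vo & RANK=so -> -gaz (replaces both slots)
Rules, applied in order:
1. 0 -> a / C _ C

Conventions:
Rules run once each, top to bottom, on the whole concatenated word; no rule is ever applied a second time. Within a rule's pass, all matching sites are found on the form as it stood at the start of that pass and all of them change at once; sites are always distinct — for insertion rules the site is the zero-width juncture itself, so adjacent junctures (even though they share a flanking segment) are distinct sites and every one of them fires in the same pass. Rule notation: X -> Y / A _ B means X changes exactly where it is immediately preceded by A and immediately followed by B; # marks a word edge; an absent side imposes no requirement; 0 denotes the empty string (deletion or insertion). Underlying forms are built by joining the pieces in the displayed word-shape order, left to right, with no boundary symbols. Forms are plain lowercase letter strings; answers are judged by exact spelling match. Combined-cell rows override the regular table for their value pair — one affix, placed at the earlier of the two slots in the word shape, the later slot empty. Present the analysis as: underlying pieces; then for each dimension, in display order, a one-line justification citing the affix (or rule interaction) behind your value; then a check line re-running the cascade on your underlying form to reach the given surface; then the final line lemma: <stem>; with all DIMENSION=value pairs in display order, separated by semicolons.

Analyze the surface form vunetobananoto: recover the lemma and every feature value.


underlying: vu-netoban-no-to
GRD=vo - signalled by the affix -no
TOR=zo - signalled by the affix vu-
RANK=vo - signalled by the affix -to
check: vunetobannoto -> vunetobananoto
lemma: netoban; GRD=vo; TOR=zo; RANK=vo


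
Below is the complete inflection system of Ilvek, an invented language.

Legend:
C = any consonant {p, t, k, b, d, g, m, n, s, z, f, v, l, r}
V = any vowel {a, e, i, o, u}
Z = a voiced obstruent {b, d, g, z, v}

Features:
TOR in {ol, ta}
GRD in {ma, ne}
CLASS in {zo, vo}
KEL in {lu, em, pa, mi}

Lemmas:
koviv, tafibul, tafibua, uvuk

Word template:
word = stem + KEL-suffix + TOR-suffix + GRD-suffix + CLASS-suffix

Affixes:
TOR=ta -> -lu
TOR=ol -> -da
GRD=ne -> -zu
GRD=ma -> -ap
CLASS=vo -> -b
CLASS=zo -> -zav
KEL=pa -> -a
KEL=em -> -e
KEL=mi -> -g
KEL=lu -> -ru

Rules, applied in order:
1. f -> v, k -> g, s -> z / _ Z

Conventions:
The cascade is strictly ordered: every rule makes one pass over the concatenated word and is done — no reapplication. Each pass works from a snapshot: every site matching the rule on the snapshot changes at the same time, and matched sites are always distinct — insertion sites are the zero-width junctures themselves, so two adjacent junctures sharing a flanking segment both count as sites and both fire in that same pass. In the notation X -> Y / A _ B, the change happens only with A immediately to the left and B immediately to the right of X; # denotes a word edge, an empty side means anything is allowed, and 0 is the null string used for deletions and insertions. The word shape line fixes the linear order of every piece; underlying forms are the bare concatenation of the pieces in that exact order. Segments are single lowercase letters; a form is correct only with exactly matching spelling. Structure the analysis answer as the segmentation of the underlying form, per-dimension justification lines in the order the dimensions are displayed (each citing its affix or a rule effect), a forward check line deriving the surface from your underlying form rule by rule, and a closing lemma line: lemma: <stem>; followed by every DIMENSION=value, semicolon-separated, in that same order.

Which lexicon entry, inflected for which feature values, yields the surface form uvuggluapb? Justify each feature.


underlying: uvuk-g-lu-ap-b
TOR=ta - signalled by the affix -lu
GRD=ma - signalled by the affix -ap
CLASS=vo - signalled by the affix -b
KEL=mi - signalled by the affix -g
check: uvukgluapb -> uvuggluapb
lemma: uvuk; TOR=ta; GRD=ma; CLASS=vo; KEL=mi


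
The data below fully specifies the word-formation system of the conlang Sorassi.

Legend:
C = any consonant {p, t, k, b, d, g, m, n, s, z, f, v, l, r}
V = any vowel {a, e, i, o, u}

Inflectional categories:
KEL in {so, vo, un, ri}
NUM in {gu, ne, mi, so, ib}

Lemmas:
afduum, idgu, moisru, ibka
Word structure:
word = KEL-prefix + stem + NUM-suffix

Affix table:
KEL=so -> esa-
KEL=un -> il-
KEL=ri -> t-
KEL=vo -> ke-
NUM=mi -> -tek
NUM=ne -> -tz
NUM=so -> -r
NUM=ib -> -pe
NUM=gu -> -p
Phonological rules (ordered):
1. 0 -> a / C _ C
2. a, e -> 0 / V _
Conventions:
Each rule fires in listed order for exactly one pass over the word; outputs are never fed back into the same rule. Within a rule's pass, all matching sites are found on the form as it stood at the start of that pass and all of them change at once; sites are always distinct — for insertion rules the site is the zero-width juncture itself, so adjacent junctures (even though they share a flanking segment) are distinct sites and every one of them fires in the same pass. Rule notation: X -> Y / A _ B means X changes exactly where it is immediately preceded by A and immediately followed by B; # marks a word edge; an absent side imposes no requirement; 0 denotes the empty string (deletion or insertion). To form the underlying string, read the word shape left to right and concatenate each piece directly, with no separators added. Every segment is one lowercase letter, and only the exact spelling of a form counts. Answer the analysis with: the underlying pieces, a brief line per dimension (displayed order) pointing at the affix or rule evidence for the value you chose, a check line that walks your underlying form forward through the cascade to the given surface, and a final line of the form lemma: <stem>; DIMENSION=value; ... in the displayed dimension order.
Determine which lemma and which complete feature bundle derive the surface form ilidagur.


underlying: il-idgu-r
KEL=un - signalled by the affix il-
NUM=so - signalled by the affix -r
check: ilidgur -> ilidagur -> ilidagur
lemma: idgu; KEL=un; NUM=so


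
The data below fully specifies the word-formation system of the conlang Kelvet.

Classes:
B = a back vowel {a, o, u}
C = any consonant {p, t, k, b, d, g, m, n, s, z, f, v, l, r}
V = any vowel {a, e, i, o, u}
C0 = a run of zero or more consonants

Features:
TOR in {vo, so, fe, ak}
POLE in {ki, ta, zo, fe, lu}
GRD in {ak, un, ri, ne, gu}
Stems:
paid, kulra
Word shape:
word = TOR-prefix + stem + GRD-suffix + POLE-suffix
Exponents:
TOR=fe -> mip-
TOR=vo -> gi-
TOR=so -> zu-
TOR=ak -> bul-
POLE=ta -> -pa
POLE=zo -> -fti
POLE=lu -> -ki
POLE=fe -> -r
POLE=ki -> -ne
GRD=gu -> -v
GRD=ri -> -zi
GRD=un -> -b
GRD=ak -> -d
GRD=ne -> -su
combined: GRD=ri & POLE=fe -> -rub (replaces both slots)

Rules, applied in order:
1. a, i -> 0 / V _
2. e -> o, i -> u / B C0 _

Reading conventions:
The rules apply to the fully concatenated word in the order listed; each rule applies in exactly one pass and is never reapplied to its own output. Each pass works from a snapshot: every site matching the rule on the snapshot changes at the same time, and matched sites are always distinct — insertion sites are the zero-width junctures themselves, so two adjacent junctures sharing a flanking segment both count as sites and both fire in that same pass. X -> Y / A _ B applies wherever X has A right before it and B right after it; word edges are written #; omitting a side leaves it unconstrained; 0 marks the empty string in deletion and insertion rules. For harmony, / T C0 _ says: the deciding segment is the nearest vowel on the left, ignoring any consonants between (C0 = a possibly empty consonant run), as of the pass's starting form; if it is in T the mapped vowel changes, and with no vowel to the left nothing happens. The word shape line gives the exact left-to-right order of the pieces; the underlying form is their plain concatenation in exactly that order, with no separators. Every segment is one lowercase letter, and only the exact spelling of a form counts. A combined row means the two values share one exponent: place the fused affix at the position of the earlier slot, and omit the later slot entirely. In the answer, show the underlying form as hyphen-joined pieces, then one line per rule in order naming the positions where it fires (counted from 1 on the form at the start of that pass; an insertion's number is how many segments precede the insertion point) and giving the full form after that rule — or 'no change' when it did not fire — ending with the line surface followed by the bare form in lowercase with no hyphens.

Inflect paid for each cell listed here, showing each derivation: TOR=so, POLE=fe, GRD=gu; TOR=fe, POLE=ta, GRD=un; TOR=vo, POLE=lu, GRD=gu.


cell TOR=so, POLE=fe, GRD=gu:
underlying: zu-paid-v-r
1. a, i -> 0 / V _: fires at position(s) 5: zupadvr
2. e -> o, i -> u / B C0 _: no change
surface: zupadvr

cell TOR=fe, POLE=ta, GRD=un:
underlying: mip-paid-b-pa
1. a, i -> 0 / V _: fires at position(s) 6: mippadbpa
2. e -> o, i -> u / B C0 _: no change
surface: mippadbpa

cell TOR=vo, POLE=lu, GRD=gu:
underlying: gi-paid-v-ki
1. a, i -> 0 / V _: fires at position(s) 5: gipadvki
2. e -> o, i -> u / B C0 _: fires at position(s) 8: gipadvku
surface: gipadvku


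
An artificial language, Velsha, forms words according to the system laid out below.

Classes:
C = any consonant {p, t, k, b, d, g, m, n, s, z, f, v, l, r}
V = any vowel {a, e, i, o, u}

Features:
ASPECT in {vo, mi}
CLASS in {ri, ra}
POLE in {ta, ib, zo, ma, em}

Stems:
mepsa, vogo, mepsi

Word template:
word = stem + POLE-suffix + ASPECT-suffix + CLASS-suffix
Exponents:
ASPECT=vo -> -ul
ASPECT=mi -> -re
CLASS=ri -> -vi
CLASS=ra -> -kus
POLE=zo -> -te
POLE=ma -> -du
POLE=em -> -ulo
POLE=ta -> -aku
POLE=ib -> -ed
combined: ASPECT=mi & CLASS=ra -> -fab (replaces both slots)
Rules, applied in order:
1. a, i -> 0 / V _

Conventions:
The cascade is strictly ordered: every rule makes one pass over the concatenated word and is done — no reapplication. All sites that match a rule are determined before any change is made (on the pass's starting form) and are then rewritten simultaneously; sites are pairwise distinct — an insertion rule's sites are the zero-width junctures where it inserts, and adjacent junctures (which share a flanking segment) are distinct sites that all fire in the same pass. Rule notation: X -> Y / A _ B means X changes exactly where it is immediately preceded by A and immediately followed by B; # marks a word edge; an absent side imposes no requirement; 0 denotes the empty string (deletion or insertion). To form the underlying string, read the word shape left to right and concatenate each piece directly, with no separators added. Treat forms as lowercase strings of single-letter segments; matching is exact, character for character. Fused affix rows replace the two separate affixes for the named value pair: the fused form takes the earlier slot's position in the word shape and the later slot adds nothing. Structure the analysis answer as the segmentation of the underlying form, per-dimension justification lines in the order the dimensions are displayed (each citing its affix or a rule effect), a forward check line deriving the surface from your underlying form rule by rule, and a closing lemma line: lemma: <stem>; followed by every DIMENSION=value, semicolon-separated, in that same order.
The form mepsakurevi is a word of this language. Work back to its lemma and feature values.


underlying: mepsa-aku-re-vi
ASPECT=mi - signalled by the affix -re
CLASS=ri - signalled by the affix -vi
POLE=ta - signalled by the affix -aku
check: mepsaakurevi -> mepsakurevi
lemma: mepsa; ASPECT=mi; CLASS=ri; POLE=ta


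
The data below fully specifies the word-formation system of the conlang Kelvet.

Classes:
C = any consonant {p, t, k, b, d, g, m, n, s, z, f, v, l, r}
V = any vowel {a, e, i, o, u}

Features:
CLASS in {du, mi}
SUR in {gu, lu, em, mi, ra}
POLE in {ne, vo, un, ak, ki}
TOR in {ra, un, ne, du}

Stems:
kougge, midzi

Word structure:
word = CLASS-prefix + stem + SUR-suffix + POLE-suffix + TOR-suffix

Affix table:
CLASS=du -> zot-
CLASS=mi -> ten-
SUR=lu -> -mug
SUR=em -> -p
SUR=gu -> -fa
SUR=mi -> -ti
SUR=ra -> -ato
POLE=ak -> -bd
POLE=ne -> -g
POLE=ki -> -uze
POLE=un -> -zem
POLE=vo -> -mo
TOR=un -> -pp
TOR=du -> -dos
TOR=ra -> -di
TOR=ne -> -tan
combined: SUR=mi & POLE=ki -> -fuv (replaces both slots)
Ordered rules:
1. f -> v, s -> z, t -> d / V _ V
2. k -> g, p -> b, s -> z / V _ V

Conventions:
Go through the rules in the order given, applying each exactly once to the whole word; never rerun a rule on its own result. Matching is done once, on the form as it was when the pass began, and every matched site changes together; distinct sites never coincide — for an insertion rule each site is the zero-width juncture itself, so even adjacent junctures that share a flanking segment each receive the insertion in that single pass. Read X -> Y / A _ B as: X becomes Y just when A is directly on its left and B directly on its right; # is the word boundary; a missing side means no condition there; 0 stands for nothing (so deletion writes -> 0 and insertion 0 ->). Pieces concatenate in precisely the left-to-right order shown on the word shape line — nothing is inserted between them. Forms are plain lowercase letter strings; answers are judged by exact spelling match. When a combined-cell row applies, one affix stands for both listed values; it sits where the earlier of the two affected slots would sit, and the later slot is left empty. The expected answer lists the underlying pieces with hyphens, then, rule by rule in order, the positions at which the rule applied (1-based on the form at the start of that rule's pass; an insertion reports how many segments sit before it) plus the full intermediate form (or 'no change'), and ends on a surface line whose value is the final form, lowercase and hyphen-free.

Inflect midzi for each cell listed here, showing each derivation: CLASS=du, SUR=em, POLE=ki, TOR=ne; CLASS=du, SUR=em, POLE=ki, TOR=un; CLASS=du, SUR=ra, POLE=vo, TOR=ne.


cell CLASS=du, SUR=em, POLE=ki, TOR=ne:
underlying: zot-midzi-p-uze-tan
1. f -> v, s -> z, t -> d / V _ V: fires at position(s) 13: zotmidzipuzedan
2. k -> g, p -> b, s -> z / V _ V: fires at position(s) 9: zotmidzibuzedan
surface: zotmidzibuzedan

cell CLASS=du, SUR=em, POLE=ki, TOR=un:
underlying: zot-midzi-p-uze-pp
1. f -> v, s -> z, t -> d / V _ V: no change
2. k -> g, p -> b, s -> z / V _ V: fires at position(s) 9: zotmidzibuzepp
surface: zotmidzibuzepp

cell CLASS=du, SUR=ra, POLE=vo, TOR=ne:
underlying: zot-midzi-ato-mo-tan
1. f -> v, s -> z, t -> d / V _ V: fires at position(s) 10, 14: zotmidziadomodan
2. k -> g, p -> b, s -> z / V _ V: no change
surface: zotmidziadomodan


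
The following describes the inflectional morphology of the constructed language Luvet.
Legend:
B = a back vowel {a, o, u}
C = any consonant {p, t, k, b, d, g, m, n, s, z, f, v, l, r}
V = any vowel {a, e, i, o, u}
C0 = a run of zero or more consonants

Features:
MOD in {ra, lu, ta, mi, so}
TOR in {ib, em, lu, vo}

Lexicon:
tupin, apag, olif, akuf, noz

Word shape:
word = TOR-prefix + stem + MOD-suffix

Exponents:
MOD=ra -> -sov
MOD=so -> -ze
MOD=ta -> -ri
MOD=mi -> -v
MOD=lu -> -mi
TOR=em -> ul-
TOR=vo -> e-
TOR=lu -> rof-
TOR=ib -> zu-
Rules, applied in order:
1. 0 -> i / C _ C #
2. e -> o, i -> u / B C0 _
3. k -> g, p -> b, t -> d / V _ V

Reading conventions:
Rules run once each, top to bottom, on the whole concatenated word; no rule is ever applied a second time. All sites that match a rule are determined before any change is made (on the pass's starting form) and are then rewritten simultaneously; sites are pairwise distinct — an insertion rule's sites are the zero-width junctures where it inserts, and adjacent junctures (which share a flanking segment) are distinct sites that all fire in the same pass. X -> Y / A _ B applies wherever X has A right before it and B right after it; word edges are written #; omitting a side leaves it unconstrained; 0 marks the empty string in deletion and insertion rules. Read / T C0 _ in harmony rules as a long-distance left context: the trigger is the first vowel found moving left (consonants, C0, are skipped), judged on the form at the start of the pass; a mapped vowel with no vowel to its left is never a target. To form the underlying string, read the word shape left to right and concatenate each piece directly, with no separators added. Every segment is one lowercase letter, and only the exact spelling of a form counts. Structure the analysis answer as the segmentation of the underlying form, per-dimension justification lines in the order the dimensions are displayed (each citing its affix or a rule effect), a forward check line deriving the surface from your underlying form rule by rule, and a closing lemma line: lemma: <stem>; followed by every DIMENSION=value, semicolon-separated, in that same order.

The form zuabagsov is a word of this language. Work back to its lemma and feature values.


underlying: zu-apag-sov
MOD=ra - signalled by the affix -sov
TOR=ib - signalled by the affix zu-
check: zuapagsov -> zuapagsov -> zuapagsov -> zuabagsov
lemma: apag; MOD=ra; TOR=ib
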